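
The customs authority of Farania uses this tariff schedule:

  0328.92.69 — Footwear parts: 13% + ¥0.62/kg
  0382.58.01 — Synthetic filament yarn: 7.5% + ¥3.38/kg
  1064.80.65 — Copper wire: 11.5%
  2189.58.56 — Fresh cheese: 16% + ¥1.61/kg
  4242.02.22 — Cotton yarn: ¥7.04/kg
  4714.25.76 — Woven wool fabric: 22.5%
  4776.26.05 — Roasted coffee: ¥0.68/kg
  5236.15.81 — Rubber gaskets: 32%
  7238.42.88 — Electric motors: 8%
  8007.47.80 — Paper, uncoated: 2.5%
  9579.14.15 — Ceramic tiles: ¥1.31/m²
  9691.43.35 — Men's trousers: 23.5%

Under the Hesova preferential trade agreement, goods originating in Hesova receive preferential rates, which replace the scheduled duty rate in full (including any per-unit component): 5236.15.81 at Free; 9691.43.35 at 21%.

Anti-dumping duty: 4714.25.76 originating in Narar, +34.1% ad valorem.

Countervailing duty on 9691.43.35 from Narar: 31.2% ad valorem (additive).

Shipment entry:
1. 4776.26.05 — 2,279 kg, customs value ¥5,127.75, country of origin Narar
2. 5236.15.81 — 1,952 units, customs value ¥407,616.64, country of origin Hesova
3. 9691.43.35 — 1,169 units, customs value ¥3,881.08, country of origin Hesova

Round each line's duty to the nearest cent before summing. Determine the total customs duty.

Line 1 (4776.26.05, Narar, 2,279 kg, ¥5,127.75):
Base rate for 4776.26.05 is ¥0.68/kg.
Duty = 2,279 × ¥0.68 = ¥1,549.72.
Line 2 (5236.15.81, Hesova, 1,952 units, ¥407,616.64):
Base rate for 5236.15.81 is 32%.
Origin Hesova qualifies under the Farania–Hesova agreement and 5236.15.81 is covered: preferential rate Free applies instead.
Duty = ¥407,616.64 × 0% = ¥0.00.
Line 3 (9691.43.35, Hesova, 1,169 units, ¥3,881.08):
Base rate for 9691.43.35 is 23.5%.
Origin Hesova qualifies under the Farania–Hesova agreement and 9691.43.35 is covered: preferential rate 21% applies instead.
The additional-duty order on 9691.43.35 targets Narar, not Hesova; it does not apply.
Duty = ¥3,881.08 × 21% = ¥815.03.
Total = ¥1,549.72 + ¥0.00 + ¥815.03 = ¥2,364.75.

¥2,364.75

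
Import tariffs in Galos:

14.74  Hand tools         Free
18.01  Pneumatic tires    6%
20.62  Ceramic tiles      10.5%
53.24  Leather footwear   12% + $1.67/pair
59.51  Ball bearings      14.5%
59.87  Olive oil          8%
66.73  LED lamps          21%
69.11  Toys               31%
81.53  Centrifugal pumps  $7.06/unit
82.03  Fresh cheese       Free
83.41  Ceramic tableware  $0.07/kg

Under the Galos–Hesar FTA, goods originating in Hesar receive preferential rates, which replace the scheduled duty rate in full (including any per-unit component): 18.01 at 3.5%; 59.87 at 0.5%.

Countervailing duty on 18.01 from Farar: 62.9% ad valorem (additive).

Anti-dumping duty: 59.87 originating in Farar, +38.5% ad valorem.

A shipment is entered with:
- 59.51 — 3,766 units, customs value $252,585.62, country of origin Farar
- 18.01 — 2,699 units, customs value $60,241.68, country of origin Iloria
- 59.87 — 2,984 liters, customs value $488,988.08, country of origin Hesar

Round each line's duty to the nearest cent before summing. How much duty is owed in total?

$42,684.35

Line 1 (59.51, Farar, 3,766 units, $252,585.62):
Base rate for 59.51 is 14.5%.
Duty = $252,585.62 × 14.5% = $36,624.91.
Line 2 (18.01, Iloria, 2,699 units, $60,241.68):
Base rate for 18.01 is 6%.
18.01 has an FTA preferential rate, but origin Iloria is not Hesar; base rate stands.
The additional-duty order on 18.01 targets Farar, not Iloria; it does not apply.
Duty = $60,241.68 × 6% = $3,614.50.
Line 3 (59.87, Hesar, 2,984 liters, $488,988.08):
Base rate for 59.87 is 8%.
Origin Hesar qualifies under the Galos–Hesar agreement and 59.87 is covered: preferential rate 0.5% applies instead.
The additional-duty order on 59.87 targets Farar, not Hesar; it does not apply.
Duty = $488,988.08 × 0.5% = $2,444.94.
Total = $36,624.91 + $3,614.50 + $2,444.94 = $42,684.35.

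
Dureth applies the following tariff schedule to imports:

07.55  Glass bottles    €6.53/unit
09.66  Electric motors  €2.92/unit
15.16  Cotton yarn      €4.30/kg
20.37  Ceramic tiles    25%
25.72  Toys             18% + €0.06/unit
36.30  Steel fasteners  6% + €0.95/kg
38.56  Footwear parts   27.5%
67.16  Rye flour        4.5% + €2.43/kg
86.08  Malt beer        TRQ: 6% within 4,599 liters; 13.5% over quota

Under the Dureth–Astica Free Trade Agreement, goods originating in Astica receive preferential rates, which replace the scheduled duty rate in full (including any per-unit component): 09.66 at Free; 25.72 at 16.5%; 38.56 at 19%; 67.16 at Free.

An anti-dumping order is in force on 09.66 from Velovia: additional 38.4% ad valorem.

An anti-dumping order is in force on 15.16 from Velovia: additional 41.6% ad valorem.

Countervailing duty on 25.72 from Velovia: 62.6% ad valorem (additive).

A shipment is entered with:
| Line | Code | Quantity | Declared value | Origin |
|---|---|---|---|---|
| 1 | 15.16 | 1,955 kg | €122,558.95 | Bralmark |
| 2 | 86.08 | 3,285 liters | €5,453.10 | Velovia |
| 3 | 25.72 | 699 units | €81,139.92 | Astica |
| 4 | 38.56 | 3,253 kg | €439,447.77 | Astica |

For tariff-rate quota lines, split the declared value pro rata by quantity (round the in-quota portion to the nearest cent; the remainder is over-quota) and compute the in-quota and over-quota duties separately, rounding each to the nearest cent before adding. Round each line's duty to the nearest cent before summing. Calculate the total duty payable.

Line 1 (15.16, Bralmark, 1,955 kg, €122,558.95):
Base rate for 15.16 is €4.30/kg.
The additional-duty order on 15.16 targets Velovia, not Bralmark; it does not apply.
Duty = 1,955 × €4.30 = €8,406.50.
Line 2 (86.08, Velovia, 3,285 liters, €5,453.10):
Code 86.08 is under a tariff-rate quota (threshold 4,599 liters). Quantity 3,285 liters is within the quota, so the in-quota rate 6% applies to the full value.
Duty = €5,453.10 × 6% = €327.19.
Line 3 (25.72, Astica, 699 units, €81,139.92):
Base rate for 25.72 is 18% + €0.06/unit.
Origin Astica qualifies under the Dureth–Astica agreement and 25.72 is covered: preferential rate 16.5% applies instead.
The additional-duty order on 25.72 targets Velovia, not Astica; it does not apply.
Duty = €81,139.92 × 16.5% = €13,388.09.
Line 4 (38.56, Astica, 3,253 kg, €439,447.77):
Base rate for 38.56 is 27.5%.
Origin Astica qualifies under the Dureth–Astica agreement and 38.56 is covered: preferential rate 19% applies instead.
Duty = €439,447.77 × 19% = €83,495.08.
Total = €8,406.50 + €327.19 + €13,388.09 + €83,495.08 = €105,616.86.

€105,616.86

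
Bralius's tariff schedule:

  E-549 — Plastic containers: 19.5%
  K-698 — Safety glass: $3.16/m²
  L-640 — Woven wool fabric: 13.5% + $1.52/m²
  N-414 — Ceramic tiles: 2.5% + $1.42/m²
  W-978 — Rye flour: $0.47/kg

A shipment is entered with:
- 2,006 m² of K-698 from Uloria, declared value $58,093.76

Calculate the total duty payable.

$6,338.96

Line 1 (K-698, Uloria, 2,006 m², $58,093.76):
Base rate for K-698 is $3.16/m².
Duty = 2,006 × $3.16 = $6,338.96.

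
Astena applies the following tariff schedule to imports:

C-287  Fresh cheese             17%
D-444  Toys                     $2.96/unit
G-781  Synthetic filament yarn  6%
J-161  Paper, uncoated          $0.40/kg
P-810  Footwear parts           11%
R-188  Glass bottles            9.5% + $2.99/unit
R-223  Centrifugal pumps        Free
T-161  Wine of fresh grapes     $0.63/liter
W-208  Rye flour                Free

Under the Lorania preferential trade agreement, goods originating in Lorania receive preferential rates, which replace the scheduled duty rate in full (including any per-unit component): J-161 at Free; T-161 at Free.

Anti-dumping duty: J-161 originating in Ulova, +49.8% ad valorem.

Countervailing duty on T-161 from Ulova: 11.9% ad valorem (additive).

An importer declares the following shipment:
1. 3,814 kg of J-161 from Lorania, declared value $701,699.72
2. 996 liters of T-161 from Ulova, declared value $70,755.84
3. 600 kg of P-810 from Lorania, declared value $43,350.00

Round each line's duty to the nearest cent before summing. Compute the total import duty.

$13,815.92

Line 1 (J-161, Lorania, 3,814 kg, $701,699.72):
Base rate for J-161 is $0.40/kg.
Origin Lorania qualifies under the Astena–Lorania agreement and J-161 is covered: preferential rate Free applies instead.
The additional-duty order on J-161 targets Ulova, not Lorania; it does not apply.
Duty = $701,699.72 × 0% = $0.00.
Line 2 (T-161, Ulova, 996 liters, $70,755.84):
Base rate for T-161 is $0.63/liter.
T-161 has an FTA preferential rate, but origin Ulova is not Lorania; base rate stands.
Additional duty on T-161 from Ulova: +11.9% ad valorem. Applied ad valorem rate = 11.9%.
Duty = $70,755.84 × 11.9% + 996 × $0.63 = $9,047.42.
Line 3 (P-810, Lorania, 600 kg, $43,350.00):
Base rate for P-810 is 11%.
Origin Lorania is the FTA partner but P-810 is not on the preference list; base rate stands.
Duty = $43,350.00 × 11% = $4,768.50.
Total = $0.00 + $9,047.42 + $4,768.50 = $13,815.92.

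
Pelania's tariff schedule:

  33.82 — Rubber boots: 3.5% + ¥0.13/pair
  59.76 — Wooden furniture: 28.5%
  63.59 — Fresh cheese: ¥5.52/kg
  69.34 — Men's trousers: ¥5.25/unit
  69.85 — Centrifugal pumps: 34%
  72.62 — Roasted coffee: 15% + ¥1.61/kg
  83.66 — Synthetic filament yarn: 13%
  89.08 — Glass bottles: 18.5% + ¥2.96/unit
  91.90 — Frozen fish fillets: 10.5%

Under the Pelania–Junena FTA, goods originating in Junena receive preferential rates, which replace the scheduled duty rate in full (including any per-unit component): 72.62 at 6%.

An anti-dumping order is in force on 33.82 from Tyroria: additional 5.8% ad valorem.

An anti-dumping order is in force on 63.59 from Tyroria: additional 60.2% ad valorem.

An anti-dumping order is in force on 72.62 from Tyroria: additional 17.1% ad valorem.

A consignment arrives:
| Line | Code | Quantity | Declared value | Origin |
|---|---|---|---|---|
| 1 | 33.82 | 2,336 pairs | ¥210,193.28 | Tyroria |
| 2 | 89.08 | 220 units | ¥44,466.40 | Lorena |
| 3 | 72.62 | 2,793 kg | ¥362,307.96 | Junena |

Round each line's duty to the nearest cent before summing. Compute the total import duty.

Line 1 (33.82, Tyroria, 2,336 pairs, ¥210,193.28):
Base rate for 33.82 is 3.5% + ¥0.13/pair.
Additional duty on 33.82 from Tyroria: +5.8%. Applied ad valorem rate: 3.5% + 5.8% = 9.3%.
Duty = ¥210,193.28 × 9.3% + 2,336 × ¥0.13 = ¥19,851.66.
Line 2 (89.08, Lorena, 220 units, ¥44,466.40):
Base rate for 89.08 is 18.5% + ¥2.96/unit.
Duty = ¥44,466.40 × 18.5% + 220 × ¥2.96 = ¥8,877.48.
Line 3 (72.62, Junena, 2,793 kg, ¥362,307.96):
Base rate for 72.62 is 15% + ¥1.61/kg.
Origin Junena qualifies under the Pelania–Junena agreement and 72.62 is covered: preferential rate 6% applies instead.
The additional-duty order on 72.62 targets Tyroria, not Junena; it does not apply.
Duty = ¥362,307.96 × 6% = ¥21,738.48.
Total = ¥19,851.66 + ¥8,877.48 + ¥21,738.48 = ¥50,467.62.

¥50,467.62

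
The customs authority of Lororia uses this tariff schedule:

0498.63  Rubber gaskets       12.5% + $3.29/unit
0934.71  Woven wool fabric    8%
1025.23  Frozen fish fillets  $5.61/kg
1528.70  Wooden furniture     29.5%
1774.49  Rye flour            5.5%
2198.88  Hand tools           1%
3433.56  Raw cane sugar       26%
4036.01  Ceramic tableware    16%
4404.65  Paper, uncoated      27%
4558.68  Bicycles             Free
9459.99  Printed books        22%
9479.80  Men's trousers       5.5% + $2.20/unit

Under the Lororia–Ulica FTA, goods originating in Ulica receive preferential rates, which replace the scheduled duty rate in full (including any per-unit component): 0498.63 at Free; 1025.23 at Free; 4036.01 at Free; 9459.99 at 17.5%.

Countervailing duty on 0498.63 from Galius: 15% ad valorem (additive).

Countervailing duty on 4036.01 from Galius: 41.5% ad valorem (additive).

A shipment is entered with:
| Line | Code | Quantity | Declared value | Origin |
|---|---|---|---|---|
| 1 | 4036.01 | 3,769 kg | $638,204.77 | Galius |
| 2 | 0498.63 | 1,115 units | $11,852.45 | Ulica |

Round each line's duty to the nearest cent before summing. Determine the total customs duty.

$366,967.74

Line 1 (4036.01, Galius, 3,769 kg, $638,204.77):
Base rate for 4036.01 is 16%.
4036.01 has an FTA preferential rate, but origin Galius is not Ulica; base rate stands.
Additional duty on 4036.01 from Galius: +41.5%. Applied ad valorem rate: 16% + 41.5% = 57.5%.
Duty = $638,204.77 × 57.5% = $366,967.74.
Line 2 (0498.63, Ulica, 1,115 units, $11,852.45):
Base rate for 0498.63 is 12.5% + $3.29/unit.
Origin Ulica qualifies under the Lororia–Ulica agreement and 0498.63 is covered: preferential rate Free applies instead.
The additional-duty order on 0498.63 targets Galius, not Ulica; it does not apply.
Duty = $11,852.45 × 0% = $0.00.
Total = $366,967.74 + $0.00 = $366,967.74.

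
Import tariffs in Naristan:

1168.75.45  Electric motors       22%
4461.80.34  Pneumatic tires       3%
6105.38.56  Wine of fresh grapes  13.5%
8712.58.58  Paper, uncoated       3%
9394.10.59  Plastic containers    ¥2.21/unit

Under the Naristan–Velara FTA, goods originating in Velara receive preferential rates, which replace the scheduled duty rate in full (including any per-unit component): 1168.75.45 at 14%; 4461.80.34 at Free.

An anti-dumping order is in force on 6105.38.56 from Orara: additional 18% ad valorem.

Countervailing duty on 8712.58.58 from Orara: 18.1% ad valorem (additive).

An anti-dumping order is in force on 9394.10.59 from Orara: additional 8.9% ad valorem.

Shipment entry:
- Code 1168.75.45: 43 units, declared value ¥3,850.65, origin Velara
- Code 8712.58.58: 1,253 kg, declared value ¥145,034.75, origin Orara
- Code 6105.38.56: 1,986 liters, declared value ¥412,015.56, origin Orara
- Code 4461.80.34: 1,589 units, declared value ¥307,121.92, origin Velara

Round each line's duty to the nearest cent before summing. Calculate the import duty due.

¥160,926.32

Line 1 (1168.75.45, Velara, 43 units, ¥3,850.65):
Base rate for 1168.75.45 is 22%.
Origin Velara qualifies under the Naristan–Velara agreement and 1168.75.45 is covered: preferential rate 14% applies instead.
Duty = ¥3,850.65 × 14% = ¥539.09.
Line 2 (8712.58.58, Orara, 1,253 kg, ¥145,034.75):
Base rate for 8712.58.58 is 3%.
Additional duty on 8712.58.58 from Orara: +18.1%. Applied ad valorem rate: 3% + 18.1% = 21.1%.
Duty = ¥145,034.75 × 21.1% = ¥30,602.33.
Line 3 (6105.38.56, Orara, 1,986 liters, ¥412,015.56):
Base rate for 6105.38.56 is 13.5%.
Additional duty on 6105.38.56 from Orara: +18%. Applied ad valorem rate: 13.5% + 18% = 31.5%.
Duty = ¥412,015.56 × 31.5% = ¥129,784.90.
Line 4 (4461.80.34, Velara, 1,589 units, ¥307,121.92):
Base rate for 4461.80.34 is 3%.
Origin Velara qualifies under the Naristan–Velara agreement and 4461.80.34 is covered: preferential rate Free applies instead.
Duty = ¥307,121.92 × 0% = ¥0.00.
Total = ¥539.09 + ¥30,602.33 + ¥129,784.90 + ¥0.00 = ¥160,926.32.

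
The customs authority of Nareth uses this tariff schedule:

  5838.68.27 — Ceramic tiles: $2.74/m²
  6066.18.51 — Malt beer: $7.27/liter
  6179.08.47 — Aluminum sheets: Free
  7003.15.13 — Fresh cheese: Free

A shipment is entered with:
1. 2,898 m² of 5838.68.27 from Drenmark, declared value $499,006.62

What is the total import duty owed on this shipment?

Line 1 (5838.68.27, Drenmark, 2,898 m², $499,006.62):
Base rate for 5838.68.27 is $2.74/m².
Duty = 2,898 × $2.74 = $7,940.52.

$7,940.52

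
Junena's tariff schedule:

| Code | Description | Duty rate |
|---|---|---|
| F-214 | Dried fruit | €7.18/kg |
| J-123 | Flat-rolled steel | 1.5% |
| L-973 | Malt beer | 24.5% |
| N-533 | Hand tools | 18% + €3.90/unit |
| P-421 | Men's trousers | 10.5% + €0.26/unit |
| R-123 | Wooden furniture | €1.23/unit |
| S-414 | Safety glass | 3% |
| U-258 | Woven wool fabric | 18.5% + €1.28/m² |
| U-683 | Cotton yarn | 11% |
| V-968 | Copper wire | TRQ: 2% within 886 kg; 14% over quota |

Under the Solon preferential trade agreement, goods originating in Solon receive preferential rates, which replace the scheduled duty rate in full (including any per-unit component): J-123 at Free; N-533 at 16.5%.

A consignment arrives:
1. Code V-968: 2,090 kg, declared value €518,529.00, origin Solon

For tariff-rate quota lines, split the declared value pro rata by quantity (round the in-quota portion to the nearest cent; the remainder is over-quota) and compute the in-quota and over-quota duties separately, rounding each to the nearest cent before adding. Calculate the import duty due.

€46,216.07

Line 1 (V-968, Solon, 2,090 kg, €518,529.00):
Code V-968 is under a tariff-rate quota (threshold 886 kg). In-quota: 886 kg at 2%; over-quota: 1,204 kg at 14%.
Pro-rata value split: in-quota = €518,529.00 × 886/2,090 = €219,816.60; over-quota = €518,529.00 − €219,816.60 = €298,712.40.
In-quota duty = €219,816.60 × 2% = €4,396.33. Over-quota duty = €298,712.40 × 14% = €41,819.74.
Line duty = €4,396.33 + €41,819.74 = €46,216.07.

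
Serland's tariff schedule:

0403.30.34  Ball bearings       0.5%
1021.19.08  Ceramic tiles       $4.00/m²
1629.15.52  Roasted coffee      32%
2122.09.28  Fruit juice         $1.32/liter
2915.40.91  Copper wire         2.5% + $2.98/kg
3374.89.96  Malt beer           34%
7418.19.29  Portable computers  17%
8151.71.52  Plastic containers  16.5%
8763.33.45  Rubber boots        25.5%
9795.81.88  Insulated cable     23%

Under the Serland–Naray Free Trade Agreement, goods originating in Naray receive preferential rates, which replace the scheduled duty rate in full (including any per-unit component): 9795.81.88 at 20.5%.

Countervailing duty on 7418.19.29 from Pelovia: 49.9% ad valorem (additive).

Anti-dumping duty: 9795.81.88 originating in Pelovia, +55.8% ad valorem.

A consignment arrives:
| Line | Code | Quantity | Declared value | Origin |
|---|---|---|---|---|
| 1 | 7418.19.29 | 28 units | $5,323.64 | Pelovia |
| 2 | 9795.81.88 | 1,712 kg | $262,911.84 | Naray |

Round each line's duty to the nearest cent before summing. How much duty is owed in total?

$57,458.45

Line 1 (7418.19.29, Pelovia, 28 units, $5,323.64):
Base rate for 7418.19.29 is 17%.
Additional duty on 7418.19.29 from Pelovia: +49.9%. Applied ad valorem rate: 17% + 49.9% = 66.9%.
Duty = $5,323.64 × 66.9% = $3,561.52.
Line 2 (9795.81.88, Naray, 1,712 kg, $262,911.84):
Base rate for 9795.81.88 is 23%.
Origin Naray qualifies under the Serland–Naray agreement and 9795.81.88 is covered: preferential rate 20.5% applies instead.
The additional-duty order on 9795.81.88 targets Pelovia, not Naray; it does not apply.
Duty = $262,911.84 × 20.5% = $53,896.93.
Total = $3,561.52 + $53,896.93 = $57,458.45.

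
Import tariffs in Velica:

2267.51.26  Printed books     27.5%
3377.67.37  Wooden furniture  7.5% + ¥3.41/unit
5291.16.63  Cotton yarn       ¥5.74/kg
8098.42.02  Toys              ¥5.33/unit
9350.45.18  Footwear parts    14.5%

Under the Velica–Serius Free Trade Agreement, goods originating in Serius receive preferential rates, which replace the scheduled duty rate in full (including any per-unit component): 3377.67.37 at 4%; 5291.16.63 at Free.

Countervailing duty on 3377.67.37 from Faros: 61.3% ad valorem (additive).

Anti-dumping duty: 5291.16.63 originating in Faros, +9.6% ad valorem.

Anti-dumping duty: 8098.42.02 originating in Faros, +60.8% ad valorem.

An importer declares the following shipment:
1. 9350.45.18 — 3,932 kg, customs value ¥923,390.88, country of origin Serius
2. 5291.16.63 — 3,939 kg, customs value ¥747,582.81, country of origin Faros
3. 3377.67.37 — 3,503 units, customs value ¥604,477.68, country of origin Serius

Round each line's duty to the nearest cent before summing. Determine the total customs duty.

Line 1 (9350.45.18, Serius, 3,932 kg, ¥923,390.88):
Base rate for 9350.45.18 is 14.5%.
Origin Serius is the FTA partner but 9350.45.18 is not on the preference list; base rate stands.
Duty = ¥923,390.88 × 14.5% = ¥133,891.68.
Line 2 (5291.16.63, Faros, 3,939 kg, ¥747,582.81):
Base rate for 5291.16.63 is ¥5.74/kg.
5291.16.63 has an FTA preferential rate, but origin Faros is not Serius; base rate stands.
Additional duty on 5291.16.63 from Faros: +9.6% ad valorem. Applied ad valorem rate = 9.6%.
Duty = ¥747,582.81 × 9.6% + 3,939 × ¥5.74 = ¥94,377.81.
Line 3 (3377.67.37, Serius, 3,503 units, ¥604,477.68):
Base rate for 3377.67.37 is 7.5% + ¥3.41/unit.
Origin Serius qualifies under the Velica–Serius agreement and 3377.67.37 is covered: preferential rate 4% applies instead.
The additional-duty order on 3377.67.37 targets Faros, not Serius; it does not apply.
Duty = ¥604,477.68 × 4% = ¥24,179.11.
Total = ¥133,891.68 + ¥94,377.81 + ¥24,179.11 = ¥252,448.60.

¥252,448.60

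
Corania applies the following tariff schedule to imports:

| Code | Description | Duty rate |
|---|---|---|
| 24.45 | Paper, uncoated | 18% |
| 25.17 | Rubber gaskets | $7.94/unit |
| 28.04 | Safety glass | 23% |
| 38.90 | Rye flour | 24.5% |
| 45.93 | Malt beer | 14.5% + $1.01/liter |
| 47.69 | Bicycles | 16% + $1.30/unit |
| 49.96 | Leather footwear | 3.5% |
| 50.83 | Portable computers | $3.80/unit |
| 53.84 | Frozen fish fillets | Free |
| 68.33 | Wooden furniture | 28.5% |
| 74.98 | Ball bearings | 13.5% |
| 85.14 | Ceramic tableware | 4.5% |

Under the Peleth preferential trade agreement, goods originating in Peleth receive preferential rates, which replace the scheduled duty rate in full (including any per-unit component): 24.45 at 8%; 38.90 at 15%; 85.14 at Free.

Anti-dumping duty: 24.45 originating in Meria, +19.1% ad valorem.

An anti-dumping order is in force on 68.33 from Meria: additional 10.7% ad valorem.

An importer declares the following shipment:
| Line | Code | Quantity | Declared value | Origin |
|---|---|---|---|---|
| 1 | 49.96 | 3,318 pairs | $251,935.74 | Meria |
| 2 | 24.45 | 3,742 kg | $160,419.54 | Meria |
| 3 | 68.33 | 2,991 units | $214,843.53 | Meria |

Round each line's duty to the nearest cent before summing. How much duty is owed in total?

Line 1 (49.96, Meria, 3,318 pairs, $251,935.74):
Base rate for 49.96 is 3.5%.
Duty = $251,935.74 × 3.5% = $8,817.75.
Line 2 (24.45, Meria, 3,742 kg, $160,419.54):
Base rate for 24.45 is 18%.
24.45 has an FTA preferential rate, but origin Meria is not Peleth; base rate stands.
Additional duty on 24.45 from Meria: +19.1%. Applied ad valorem rate: 18% + 19.1% = 37.1%.
Duty = $160,419.54 × 37.1% = $59,515.65.
Line 3 (68.33, Meria, 2,991 units, $214,843.53):
Base rate for 68.33 is 28.5%.
Additional duty on 68.33 from Meria: +10.7%. Applied ad valorem rate: 28.5% + 10.7% = 39.2%.
Duty = $214,843.53 × 39.2% = $84,218.66.
Total = $8,817.75 + $59,515.65 + $84,218.66 = $152,552.06.

$152,552.06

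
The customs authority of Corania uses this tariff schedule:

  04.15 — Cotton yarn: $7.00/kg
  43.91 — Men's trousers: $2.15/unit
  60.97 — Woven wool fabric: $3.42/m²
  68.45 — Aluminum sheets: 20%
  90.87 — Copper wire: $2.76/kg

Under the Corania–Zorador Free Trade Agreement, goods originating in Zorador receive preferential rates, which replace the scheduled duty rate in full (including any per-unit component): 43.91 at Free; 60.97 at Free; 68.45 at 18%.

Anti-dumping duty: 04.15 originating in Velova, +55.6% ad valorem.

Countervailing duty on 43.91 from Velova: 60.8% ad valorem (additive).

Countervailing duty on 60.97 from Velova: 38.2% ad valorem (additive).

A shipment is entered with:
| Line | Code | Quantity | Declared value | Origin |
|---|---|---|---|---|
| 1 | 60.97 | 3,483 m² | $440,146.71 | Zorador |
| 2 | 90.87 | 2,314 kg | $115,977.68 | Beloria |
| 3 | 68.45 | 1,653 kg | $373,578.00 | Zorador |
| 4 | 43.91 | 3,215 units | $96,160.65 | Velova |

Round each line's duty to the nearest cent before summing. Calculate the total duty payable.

Line 1 (60.97, Zorador, 3,483 m², $440,146.71):
Base rate for 60.97 is $3.42/m².
Origin Zorador qualifies under the Corania–Zorador agreement and 60.97 is covered: preferential rate Free applies instead.
The additional-duty order on 60.97 targets Velova, not Zorador; it does not apply.
Duty = $440,146.71 × 0% = $0.00.
Line 2 (90.87, Beloria, 2,314 kg, $115,977.68):
Base rate for 90.87 is $2.76/kg.
Duty = 2,314 × $2.76 = $6,386.64.
Line 3 (68.45, Zorador, 1,653 kg, $373,578.00):
Base rate for 68.45 is 20%.
Origin Zorador qualifies under the Corania–Zorador agreement and 68.45 is covered: preferential rate 18% applies instead.
Duty = $373,578.00 × 18% = $67,244.04.
Line 4 (43.91, Velova, 3,215 units, $96,160.65):
Base rate for 43.91 is $2.15/unit.
43.91 has an FTA preferential rate, but origin Velova is not Zorador; base rate stands.
Additional duty on 43.91 from Velova: +60.8% ad valorem. Applied ad valorem rate = 60.8%.
Duty = $96,160.65 × 60.8% + 3,215 × $2.15 = $65,377.93.
Total = $0.00 + $6,386.64 + $67,244.04 + $65,377.93 = $139,008.61.

$139,008.61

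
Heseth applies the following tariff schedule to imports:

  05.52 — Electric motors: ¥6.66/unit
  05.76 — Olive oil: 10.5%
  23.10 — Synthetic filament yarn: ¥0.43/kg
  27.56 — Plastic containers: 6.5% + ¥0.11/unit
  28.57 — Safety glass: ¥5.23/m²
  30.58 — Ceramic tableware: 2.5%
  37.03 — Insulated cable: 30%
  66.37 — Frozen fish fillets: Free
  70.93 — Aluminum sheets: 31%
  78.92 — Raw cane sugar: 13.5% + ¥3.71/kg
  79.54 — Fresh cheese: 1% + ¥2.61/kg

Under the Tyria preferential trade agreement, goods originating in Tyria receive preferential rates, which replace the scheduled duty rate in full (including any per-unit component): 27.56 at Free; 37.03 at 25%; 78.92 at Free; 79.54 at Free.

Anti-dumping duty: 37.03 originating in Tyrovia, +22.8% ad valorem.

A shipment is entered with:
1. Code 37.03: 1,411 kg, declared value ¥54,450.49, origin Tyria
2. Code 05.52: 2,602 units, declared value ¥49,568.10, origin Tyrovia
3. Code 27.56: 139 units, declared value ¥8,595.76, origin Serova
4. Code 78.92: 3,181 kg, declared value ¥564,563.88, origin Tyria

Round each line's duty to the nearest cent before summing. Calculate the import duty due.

¥31,515.95

Line 1 (37.03, Tyria, 1,411 kg, ¥54,450.49):
Base rate for 37.03 is 30%.
Origin Tyria qualifies under the Heseth–Tyria agreement and 37.03 is covered: preferential rate 25% applies instead.
The additional-duty order on 37.03 targets Tyrovia, not Tyria; it does not apply.
Duty = ¥54,450.49 × 25% = ¥13,612.62.
Line 2 (05.52, Tyrovia, 2,602 units, ¥49,568.10):
Base rate for 05.52 is ¥6.66/unit.
Duty = 2,602 × ¥6.66 = ¥17,329.32.
Line 3 (27.56, Serova, 139 units, ¥8,595.76):
Base rate for 27.56 is 6.5% + ¥0.11/unit.
27.56 has an FTA preferential rate, but origin Serova is not Tyria; base rate stands.
Duty = ¥8,595.76 × 6.5% + 139 × ¥0.11 = ¥574.01.
Line 4 (78.92, Tyria, 3,181 kg, ¥564,563.88):
Base rate for 78.92 is 13.5% + ¥3.71/kg.
Origin Tyria qualifies under the Heseth–Tyria agreement and 78.92 is covered: preferential rate Free applies instead.
Duty = ¥564,563.88 × 0% = ¥0.00.
Total = ¥13,612.62 + ¥17,329.32 + ¥574.01 + ¥0.00 = ¥31,515.95.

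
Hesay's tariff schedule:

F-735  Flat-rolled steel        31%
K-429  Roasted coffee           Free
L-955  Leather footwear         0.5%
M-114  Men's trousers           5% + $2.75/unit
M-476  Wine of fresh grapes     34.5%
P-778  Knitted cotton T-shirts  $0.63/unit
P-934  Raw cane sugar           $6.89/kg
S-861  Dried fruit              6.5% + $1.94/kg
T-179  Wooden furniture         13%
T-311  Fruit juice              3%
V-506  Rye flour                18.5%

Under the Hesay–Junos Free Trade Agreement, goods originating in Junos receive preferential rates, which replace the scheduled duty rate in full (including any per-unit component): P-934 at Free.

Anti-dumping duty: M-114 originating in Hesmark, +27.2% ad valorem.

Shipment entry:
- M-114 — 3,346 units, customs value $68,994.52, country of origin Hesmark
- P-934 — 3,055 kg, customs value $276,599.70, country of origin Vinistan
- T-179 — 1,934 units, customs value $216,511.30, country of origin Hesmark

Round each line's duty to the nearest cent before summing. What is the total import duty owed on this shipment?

$80,613.16

Line 1 (M-114, Hesmark, 3,346 units, $68,994.52):
Base rate for M-114 is 5% + $2.75/unit.
Additional duty on M-114 from Hesmark: +27.2%. Applied ad valorem rate: 5% + 27.2% = 32.2%.
Duty = $68,994.52 × 32.2% + 3,346 × $2.75 = $31,417.74.
Line 2 (P-934, Vinistan, 3,055 kg, $276,599.70):
Base rate for P-934 is $6.89/kg.
P-934 has an FTA preferential rate, but origin Vinistan is not Junos; base rate stands.
Duty = 3,055 × $6.89 = $21,048.95.
Line 3 (T-179, Hesmark, 1,934 units, $216,511.30):
Base rate for T-179 is 13%.
Duty = $216,511.30 × 13% = $28,146.47.
Total = $31,417.74 + $21,048.95 + $28,146.47 = $80,613.16.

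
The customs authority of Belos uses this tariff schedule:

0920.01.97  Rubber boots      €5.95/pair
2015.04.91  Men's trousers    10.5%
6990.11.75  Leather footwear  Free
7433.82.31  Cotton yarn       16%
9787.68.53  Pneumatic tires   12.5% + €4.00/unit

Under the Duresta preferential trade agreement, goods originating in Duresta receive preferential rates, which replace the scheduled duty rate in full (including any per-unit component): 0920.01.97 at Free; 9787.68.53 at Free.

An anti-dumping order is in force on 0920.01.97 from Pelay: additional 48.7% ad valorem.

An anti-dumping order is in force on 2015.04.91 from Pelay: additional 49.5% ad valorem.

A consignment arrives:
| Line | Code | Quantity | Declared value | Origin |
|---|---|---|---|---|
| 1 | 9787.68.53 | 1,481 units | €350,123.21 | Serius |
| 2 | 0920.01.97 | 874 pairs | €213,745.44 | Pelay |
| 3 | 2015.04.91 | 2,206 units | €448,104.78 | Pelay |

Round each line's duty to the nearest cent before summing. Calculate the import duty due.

Line 1 (9787.68.53, Serius, 1,481 units, €350,123.21):
Base rate for 9787.68.53 is 12.5% + €4.00/unit.
9787.68.53 has an FTA preferential rate, but origin Serius is not Duresta; base rate stands.
Duty = €350,123.21 × 12.5% + 1,481 × €4.00 = €49,689.40.
Line 2 (0920.01.97, Pelay, 874 pairs, €213,745.44):
Base rate for 0920.01.97 is €5.95/pair.
0920.01.97 has an FTA preferential rate, but origin Pelay is not Duresta; base rate stands.
Additional duty on 0920.01.97 from Pelay: +48.7% ad valorem. Applied ad valorem rate = 48.7%.
Duty = €213,745.44 × 48.7% + 874 × €5.95 = €109,294.33.
Line 3 (2015.04.91, Pelay, 2,206 units, €448,104.78):
Base rate for 2015.04.91 is 10.5%.
Additional duty on 2015.04.91 from Pelay: +49.5%. Applied ad valorem rate: 10.5% + 49.5% = 60%.
Duty = €448,104.78 × 60% = €268,862.87.
Total = €49,689.40 + €109,294.33 + €268,862.87 = €427,846.60.

€427,846.60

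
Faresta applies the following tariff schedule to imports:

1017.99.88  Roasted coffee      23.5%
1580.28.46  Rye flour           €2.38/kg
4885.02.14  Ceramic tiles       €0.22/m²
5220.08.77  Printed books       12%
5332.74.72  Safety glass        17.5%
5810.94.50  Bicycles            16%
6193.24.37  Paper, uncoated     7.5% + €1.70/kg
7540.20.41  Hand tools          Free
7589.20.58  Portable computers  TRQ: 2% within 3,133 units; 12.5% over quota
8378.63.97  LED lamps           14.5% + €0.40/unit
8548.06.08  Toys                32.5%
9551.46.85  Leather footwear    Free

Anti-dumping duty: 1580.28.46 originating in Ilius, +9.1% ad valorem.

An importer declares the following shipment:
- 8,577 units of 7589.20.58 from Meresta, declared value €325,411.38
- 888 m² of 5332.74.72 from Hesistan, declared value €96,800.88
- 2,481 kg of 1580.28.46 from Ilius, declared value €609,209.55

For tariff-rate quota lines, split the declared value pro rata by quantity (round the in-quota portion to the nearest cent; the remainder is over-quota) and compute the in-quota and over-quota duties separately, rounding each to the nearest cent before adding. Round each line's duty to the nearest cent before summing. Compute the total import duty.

€106,478.49

Line 1 (7589.20.58, Meresta, 8,577 units, €325,411.38):
Code 7589.20.58 is under a tariff-rate quota (threshold 3,133 units). In-quota: 3,133 units at 2%; over-quota: 5,444 units at 12.5%.
Pro-rata value split: in-quota = €325,411.38 × 3,133/8,577 = €118,866.02; over-quota = €325,411.38 − €118,866.02 = €206,545.36.
In-quota duty = €118,866.02 × 2% = €2,377.32. Over-quota duty = €206,545.36 × 12.5% = €25,818.17.
Line duty = €2,377.32 + €25,818.17 = €28,195.49.
Line 2 (5332.74.72, Hesistan, 888 m², €96,800.88):
Base rate for 5332.74.72 is 17.5%.
Duty = €96,800.88 × 17.5% = €16,940.15.
Line 3 (1580.28.46, Ilius, 2,481 kg, €609,209.55):
Base rate for 1580.28.46 is €2.38/kg.
Additional duty on 1580.28.46 from Ilius: +9.1% ad valorem. Applied ad valorem rate = 9.1%.
Duty = €609,209.55 × 9.1% + 2,481 × €2.38 = €61,342.85.
Total = €28,195.49 + €16,940.15 + €61,342.85 = €106,478.49.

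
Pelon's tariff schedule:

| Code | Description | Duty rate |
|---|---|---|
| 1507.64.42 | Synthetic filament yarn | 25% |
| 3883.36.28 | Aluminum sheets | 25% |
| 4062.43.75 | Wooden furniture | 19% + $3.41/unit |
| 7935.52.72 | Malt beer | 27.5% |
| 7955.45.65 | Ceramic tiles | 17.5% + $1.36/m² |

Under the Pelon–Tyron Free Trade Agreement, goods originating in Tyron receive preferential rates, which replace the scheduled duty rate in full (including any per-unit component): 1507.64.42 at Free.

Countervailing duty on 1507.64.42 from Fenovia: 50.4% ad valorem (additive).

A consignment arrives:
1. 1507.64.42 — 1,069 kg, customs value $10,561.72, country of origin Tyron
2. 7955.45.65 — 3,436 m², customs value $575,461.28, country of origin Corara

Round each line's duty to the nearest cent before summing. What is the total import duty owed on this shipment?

Line 1 (1507.64.42, Tyron, 1,069 kg, $10,561.72):
Base rate for 1507.64.42 is 25%.
Origin Tyron qualifies under the Pelon–Tyron agreement and 1507.64.42 is covered: preferential rate Free applies instead.
The additional-duty order on 1507.64.42 targets Fenovia, not Tyron; it does not apply.
Duty = $10,561.72 × 0% = $0.00.
Line 2 (7955.45.65, Corara, 3,436 m², $575,461.28):
Base rate for 7955.45.65 is 17.5% + $1.36/m².
Duty = $575,461.28 × 17.5% + 3,436 × $1.36 = $105,378.68.
Total = $0.00 + $105,378.68 = $105,378.68.

$105,378.68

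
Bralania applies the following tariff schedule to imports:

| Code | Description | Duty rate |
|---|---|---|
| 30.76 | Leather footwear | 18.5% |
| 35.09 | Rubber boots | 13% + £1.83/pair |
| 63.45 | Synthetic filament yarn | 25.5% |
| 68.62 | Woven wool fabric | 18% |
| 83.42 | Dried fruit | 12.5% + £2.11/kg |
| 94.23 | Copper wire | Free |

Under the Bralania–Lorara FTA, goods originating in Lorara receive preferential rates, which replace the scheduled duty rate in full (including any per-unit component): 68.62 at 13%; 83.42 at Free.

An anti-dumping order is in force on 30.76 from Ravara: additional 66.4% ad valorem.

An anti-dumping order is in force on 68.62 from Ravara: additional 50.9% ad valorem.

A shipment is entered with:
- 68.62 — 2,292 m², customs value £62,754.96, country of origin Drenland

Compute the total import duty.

£11,295.89

Line 1 (68.62, Drenland, 2,292 m², £62,754.96):
Base rate for 68.62 is 18%.
68.62 has an FTA preferential rate, but origin Drenland is not Lorara; base rate stands.
The additional-duty order on 68.62 targets Ravara, not Drenland; it does not apply.
Duty = £62,754.96 × 18% = £11,295.89.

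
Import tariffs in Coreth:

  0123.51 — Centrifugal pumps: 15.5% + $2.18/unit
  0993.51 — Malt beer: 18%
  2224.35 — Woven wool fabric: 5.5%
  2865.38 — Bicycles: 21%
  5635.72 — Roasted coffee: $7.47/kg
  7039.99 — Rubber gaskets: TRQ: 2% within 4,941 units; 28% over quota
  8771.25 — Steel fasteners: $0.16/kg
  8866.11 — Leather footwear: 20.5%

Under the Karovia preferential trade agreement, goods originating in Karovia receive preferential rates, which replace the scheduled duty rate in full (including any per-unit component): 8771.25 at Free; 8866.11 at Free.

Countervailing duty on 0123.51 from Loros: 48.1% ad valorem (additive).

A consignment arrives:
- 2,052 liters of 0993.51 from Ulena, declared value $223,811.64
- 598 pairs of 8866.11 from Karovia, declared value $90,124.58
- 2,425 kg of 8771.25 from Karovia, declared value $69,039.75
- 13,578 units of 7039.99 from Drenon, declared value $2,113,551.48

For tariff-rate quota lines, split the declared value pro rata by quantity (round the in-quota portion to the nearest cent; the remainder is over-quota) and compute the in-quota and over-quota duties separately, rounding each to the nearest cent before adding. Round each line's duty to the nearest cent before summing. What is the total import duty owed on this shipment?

$432,110.34

Line 1 (0993.51, Ulena, 2,052 liters, $223,811.64):
Base rate for 0993.51 is 18%.
Duty = $223,811.64 × 18% = $40,286.10.
Line 2 (8866.11, Karovia, 598 pairs, $90,124.58):
Base rate for 8866.11 is 20.5%.
Origin Karovia qualifies under the Coreth–Karovia agreement and 8866.11 is covered: preferential rate Free applies instead.
Duty = $90,124.58 × 0% = $0.00.
Line 3 (8771.25, Karovia, 2,425 kg, $69,039.75):
Base rate for 8771.25 is $0.16/kg.
Origin Karovia qualifies under the Coreth–Karovia agreement and 8771.25 is covered: preferential rate Free applies instead.
Duty = $69,039.75 × 0% = $0.00.
Line 4 (7039.99, Drenon, 13,578 units, $2,113,551.48):
Code 7039.99 is under a tariff-rate quota (threshold 4,941 units). In-quota: 4,941 units at 2%; over-quota: 8,637 units at 28%.
Pro-rata value split: in-quota = $2,113,551.48 × 4,941/13,578 = $769,116.06; over-quota = $2,113,551.48 − $769,116.06 = $1,344,435.42.
In-quota duty = $769,116.06 × 2% = $15,382.32. Over-quota duty = $1,344,435.42 × 28% = $376,441.92.
Line duty = $15,382.32 + $376,441.92 = $391,824.24.
Total = $40,286.10 + $0.00 + $0.00 + $391,824.24 = $432,110.34.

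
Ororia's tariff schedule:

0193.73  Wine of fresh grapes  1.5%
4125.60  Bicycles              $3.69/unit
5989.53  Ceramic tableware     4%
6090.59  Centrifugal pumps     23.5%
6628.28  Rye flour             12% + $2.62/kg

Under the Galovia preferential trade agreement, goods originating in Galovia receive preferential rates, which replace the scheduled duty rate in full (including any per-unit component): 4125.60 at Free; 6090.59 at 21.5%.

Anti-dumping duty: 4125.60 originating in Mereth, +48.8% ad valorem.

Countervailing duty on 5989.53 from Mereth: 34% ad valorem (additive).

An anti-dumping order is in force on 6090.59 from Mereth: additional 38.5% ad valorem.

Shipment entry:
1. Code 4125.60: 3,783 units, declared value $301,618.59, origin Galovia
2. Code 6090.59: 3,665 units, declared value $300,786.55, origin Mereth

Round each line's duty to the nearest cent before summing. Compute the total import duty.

Line 1 (4125.60, Galovia, 3,783 units, $301,618.59):
Base rate for 4125.60 is $3.69/unit.
Origin Galovia qualifies under the Ororia–Galovia agreement and 4125.60 is covered: preferential rate Free applies instead.
The additional-duty order on 4125.60 targets Mereth, not Galovia; it does not apply.
Duty = $301,618.59 × 0% = $0.00.
Line 2 (6090.59, Mereth, 3,665 units, $300,786.55):
Base rate for 6090.59 is 23.5%.
6090.59 has an FTA preferential rate, but origin Mereth is not Galovia; base rate stands.
Additional duty on 6090.59 from Mereth: +38.5%. Applied ad valorem rate: 23.5% + 38.5% = 62%.
Duty = $300,786.55 × 62% = $186,487.66.
Total = $0.00 + $186,487.66 = $186,487.66.

$186,487.66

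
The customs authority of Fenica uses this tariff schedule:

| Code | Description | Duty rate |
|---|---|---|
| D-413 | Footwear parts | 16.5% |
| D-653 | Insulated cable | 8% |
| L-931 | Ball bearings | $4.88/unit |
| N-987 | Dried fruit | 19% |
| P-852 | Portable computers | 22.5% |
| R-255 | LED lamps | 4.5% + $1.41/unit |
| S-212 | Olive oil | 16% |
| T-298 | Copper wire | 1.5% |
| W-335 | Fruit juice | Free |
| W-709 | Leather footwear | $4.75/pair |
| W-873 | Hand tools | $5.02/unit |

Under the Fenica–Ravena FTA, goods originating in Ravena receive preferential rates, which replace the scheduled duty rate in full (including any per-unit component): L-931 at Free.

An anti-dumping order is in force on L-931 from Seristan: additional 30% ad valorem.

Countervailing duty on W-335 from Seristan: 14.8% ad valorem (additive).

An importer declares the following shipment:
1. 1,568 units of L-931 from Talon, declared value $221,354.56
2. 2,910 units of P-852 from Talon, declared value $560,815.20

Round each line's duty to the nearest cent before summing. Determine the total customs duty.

Line 1 (L-931, Talon, 1,568 units, $221,354.56):
Base rate for L-931 is $4.88/unit.
L-931 has an FTA preferential rate, but origin Talon is not Ravena; base rate stands.
The additional-duty order on L-931 targets Seristan, not Talon; it does not apply.
Duty = 1,568 × $4.88 = $7,651.84.
Line 2 (P-852, Talon, 2,910 units, $560,815.20):
Base rate for P-852 is 22.5%.
Duty = $560,815.20 × 22.5% = $126,183.42.
Total = $7,651.84 + $126,183.42 = $133,835.26.

$133,835.26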